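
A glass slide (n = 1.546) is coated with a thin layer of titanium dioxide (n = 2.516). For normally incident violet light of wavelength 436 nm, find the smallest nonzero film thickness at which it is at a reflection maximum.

43.3 nm

At the upper boundary (n = 1.0 to n = 2.516) the reflected ray undergoes a half-wave phase shift.
Bottom surface (2.516 → 1.546): reflection off a lower-index medium gives no phase shift.
Exactly one π shift → a net half-wave offset.
With one net inversion, constructive interference in reflection requires 2 n t = (m + ½) λ.
Minimum at m = 0: t = λ / (4 n) = 436 / (4 × 2.516) = 43.3 nm.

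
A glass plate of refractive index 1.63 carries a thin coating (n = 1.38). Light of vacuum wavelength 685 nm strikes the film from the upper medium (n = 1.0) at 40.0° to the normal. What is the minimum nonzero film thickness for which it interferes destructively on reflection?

140 nm

Ray reflecting at the top interface goes from n = 1.0 toward n = 1.38: a half-wave phase shift.
Ray reflecting at the bottom interface goes from n = 1.38 toward n = 1.63: a half-wave phase shift.
Net: no relative phase inversion (both shifts match).
With no net inversion, destructive interference in reflection requires 2 n t cos θ_r = (m + ½) λ.
Snell's law: 1.0 sin 40.0° = 1.38 sin θ_r → sin θ_r = 0.466, cos θ_r = 0.885.
Minimum at m = 0: t = λ / (4 n cos θ_r) = 685 / (4 × 1.38 × 0.885) = 140 nm.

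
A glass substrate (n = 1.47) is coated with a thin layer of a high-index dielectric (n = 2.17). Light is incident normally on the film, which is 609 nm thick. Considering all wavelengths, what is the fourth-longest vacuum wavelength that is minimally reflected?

Top surface (1.0 → 2.17): reflection off a higher-index medium gives a half-wave phase shift.
At the lower boundary (n = 2.17 to n = 1.47) the reflected ray undergoes no phase shift.
Net: one phase inversion between the two reflected rays.
With one net inversion, destructive interference in reflection requires 2 n t = m λ.
λ = 2 n t / m. The fourth-longest wavelength is m = 4: λ = 2 × 2.17 × 609 / 4.00 = 661 nm.

661 nm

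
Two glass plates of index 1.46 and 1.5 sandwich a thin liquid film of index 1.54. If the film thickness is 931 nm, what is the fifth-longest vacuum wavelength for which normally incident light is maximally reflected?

637 nm

Top surface (1.46 → 1.54): reflection off a higher-index medium gives a half-wave phase shift.
Ray reflecting at the bottom interface goes from n = 1.54 toward n = 1.5: no phase shift.
The two reflections differ by half a wavelength.
So the condition for constructive reflection is 2 n t = (m + ½) λ.
λ = 2 n t / (m + ½). The fifth-longest wavelength is m = 4: λ = 2 × 1.54 × 931 / 4.50 = 637 nm.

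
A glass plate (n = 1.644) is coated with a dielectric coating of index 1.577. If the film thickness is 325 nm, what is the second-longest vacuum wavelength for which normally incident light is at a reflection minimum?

At the upper boundary (n = 1.0 to n = 1.577) the reflected ray undergoes a half-wave phase shift.
Ray reflecting at the bottom interface goes from n = 1.577 toward n = 1.644: a half-wave phase shift.
Net: no relative phase inversion (both shifts match).
So the condition for destructive reflection is 2 n t = (m + ½) λ.
λ = 2 n t / (m + ½). The second-longest wavelength is m = 1: λ = 2 × 1.577 × 325 / 1.50 = 683 nm.

683 nm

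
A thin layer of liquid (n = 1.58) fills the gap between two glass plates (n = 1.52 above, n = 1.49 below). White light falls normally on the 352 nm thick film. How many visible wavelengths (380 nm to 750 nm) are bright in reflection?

2

Top surface (1.52 → 1.58): reflection off a higher-index medium gives a half-wave phase shift.
Ray reflecting at the bottom interface goes from n = 1.58 toward n = 1.49: no phase shift.
Exactly one π shift → a net half-wave offset.
With one net inversion, constructive interference in reflection requires 2 n t = (m + ½) λ.
λ = 2 n t / (m + ½) = 1112 / (m + ½) nm.
m=0: 2225 nm (IR); m=1: 742 nm (visible); m=2: 445 nm (visible); m=3: 318 nm (UV).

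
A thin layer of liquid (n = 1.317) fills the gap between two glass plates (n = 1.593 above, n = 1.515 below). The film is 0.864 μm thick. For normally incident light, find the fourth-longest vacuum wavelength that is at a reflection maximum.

650 nm

Ray reflecting at the top interface goes from n = 1.593 toward n = 1.317: no phase shift.
Bottom surface (1.317 → 1.515): reflection off a higher-index medium gives a half-wave phase shift.
Net: one phase inversion between the two reflected rays.
For maximum reflection here: 2 n t = (m + ½) λ.
λ = 2 n t / (m + ½). The fourth-longest wavelength is m = 3: λ = 2 × 1.317 × 864 / 3.50 = 650 nm.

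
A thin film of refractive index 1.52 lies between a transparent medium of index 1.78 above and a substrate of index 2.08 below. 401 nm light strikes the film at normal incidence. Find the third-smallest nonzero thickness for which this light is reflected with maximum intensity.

Ray reflecting at the top interface goes from n = 1.78 toward n = 1.52: no phase shift.
At the lower boundary (n = 1.52 to n = 2.08) the reflected ray undergoes a half-wave phase shift.
The two reflections differ by half a wavelength.
So the condition for constructive reflection is 2 n t = (m + ½) λ.
The third-smallest nonzero thickness corresponds to m = 2: t = (m + ½) λ / (2 n) = 2.50 × 401 / (2 × 1.52) = 330 nm.

330 nm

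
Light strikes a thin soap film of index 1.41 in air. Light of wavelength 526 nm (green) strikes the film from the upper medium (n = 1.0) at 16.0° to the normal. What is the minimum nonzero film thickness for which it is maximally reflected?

95.1 nm

Top surface (1.0 → 1.41): reflection off a higher-index medium gives a half-wave phase shift.
Ray reflecting at the bottom interface goes from n = 1.41 toward n = 1.0: no phase shift.
The two reflections differ by half a wavelength.
With one net inversion, constructive interference in reflection requires 2 n t cos θ_r = (m + ½) λ.
Snell's law: 1.0 sin 16.0° = 1.41 sin θ_r → sin θ_r = 0.195, cos θ_r = 0.981.
Minimum at m = 0: t = λ / (4 n cos θ_r) = 526 / (4 × 1.41 × 0.981) = 95.1 nm.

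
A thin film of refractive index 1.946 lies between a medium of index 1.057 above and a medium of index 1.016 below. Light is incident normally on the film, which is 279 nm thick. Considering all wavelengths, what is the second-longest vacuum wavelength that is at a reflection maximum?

724 nm

Ray reflecting at the top interface goes from n = 1.057 toward n = 1.946: a half-wave phase shift.
Ray reflecting at the bottom interface goes from n = 1.946 toward n = 1.016: no phase shift.
Exactly one π shift → a net half-wave offset.
With one net inversion, constructive interference in reflection requires 2 n t = (m + ½) λ.
λ = 2 n t / (m + ½). The second-longest wavelength is m = 1: λ = 2 × 1.946 × 279 / 1.50 = 724 nm.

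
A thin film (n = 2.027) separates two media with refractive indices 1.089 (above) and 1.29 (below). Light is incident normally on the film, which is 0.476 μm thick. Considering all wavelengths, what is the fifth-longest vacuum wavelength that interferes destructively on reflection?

Top surface (1.089 → 2.027): reflection off a higher-index medium gives a half-wave phase shift.
Ray reflecting at the bottom interface goes from n = 2.027 toward n = 1.29: no phase shift.
Exactly one π shift → a net half-wave offset.
For dark reflection here: 2 n t = m λ.
λ = 2 n t / m. The fifth-longest wavelength is m = 5: λ = 2 × 2.027 × 476 / 5.00 = 386 nm.

386 nm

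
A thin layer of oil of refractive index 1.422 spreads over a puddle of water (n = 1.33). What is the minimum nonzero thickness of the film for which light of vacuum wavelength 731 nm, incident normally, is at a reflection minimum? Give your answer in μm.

Top surface (1.0 → 1.422): reflection off a higher-index medium gives a half-wave phase shift.
At the lower boundary (n = 1.422 to n = 1.33) the reflected ray undergoes no phase shift.
Net: one phase inversion between the two reflected rays.
With one net inversion, destructive interference in reflection requires 2 n t = m λ.
Minimum nonzero at m = 1: t = λ / (2 n) = 731 / (2 × 1.422) = 257 nm.

0.257 μm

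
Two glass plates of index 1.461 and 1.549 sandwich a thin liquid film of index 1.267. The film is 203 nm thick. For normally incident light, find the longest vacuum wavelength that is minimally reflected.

Top surface (1.461 → 1.267): reflection off a lower-index medium gives no phase shift.
Bottom surface (1.267 → 1.549): reflection off a higher-index medium gives a half-wave phase shift.
Exactly one π shift → a net half-wave offset.
So the condition for destructive reflection is 2 n t = m λ.
λ = 2 n t / m. The longest wavelength is m = 1: λ = 2 × 1.267 × 203 / 1.00 = 514 nm.

514 nm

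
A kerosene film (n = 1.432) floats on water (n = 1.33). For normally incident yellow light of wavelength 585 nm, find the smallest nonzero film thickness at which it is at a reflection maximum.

102 nm

At the upper boundary (n = 1.0 to n = 1.432) the reflected ray undergoes a half-wave phase shift.
Bottom surface (1.432 → 1.33): reflection off a lower-index medium gives no phase shift.
The two reflections differ by half a wavelength.
For bright reflection here: 2 n t = (m + ½) λ.
Minimum at m = 0: t = λ / (4 n) = 585 / (4 × 1.432) = 102 nm.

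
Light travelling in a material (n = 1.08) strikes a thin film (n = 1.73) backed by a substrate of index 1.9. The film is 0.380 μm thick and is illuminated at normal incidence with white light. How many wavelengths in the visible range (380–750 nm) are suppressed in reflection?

Top surface (1.08 → 1.73): reflection off a higher-index medium gives a half-wave phase shift.
Bottom surface (1.73 → 1.9): reflection off a higher-index medium gives a half-wave phase shift.
Net: no relative phase inversion (both shifts match).
With no net inversion, destructive interference in reflection requires 2 n t = (m + ½) λ.
λ = 2 n t / (m + ½) = 1315 / (m + ½) nm.
m=1: 877 nm (IR); m=2: 526 nm (visible); m=3: 376 nm (UV).

1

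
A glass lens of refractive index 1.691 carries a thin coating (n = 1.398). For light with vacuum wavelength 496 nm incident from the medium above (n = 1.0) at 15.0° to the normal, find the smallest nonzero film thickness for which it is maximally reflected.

At the upper boundary (n = 1.0 to n = 1.398) the reflected ray undergoes a half-wave phase shift.
Bottom surface (1.398 → 1.691): reflection off a higher-index medium gives a half-wave phase shift.
Net: no relative phase inversion (both shifts match).
With no net inversion, constructive interference in reflection requires 2 n t cos θ_r = m λ.
Snell's law: 1.0 sin 15.0° = 1.398 sin θ_r → sin θ_r = 0.185, cos θ_r = 0.983.
Minimum nonzero at m = 1: t = λ / (2 n cos θ_r) = 496 / (2 × 1.398 × 0.983) = 181 nm.

181 nm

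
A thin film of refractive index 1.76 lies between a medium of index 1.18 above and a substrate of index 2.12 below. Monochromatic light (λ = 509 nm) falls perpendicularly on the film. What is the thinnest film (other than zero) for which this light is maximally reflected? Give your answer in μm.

0.145 μm

At the upper boundary (n = 1.18 to n = 1.76) the reflected ray undergoes a half-wave phase shift.
Ray reflecting at the bottom interface goes from n = 1.76 toward n = 2.12: a half-wave phase shift.
Zero or two π shifts → no net half-wave offset.
With no net inversion, constructive interference in reflection requires 2 n t = m λ.
Minimum nonzero at m = 1: t = λ / (2 n) = 509 / (2 × 1.76) = 145 nm.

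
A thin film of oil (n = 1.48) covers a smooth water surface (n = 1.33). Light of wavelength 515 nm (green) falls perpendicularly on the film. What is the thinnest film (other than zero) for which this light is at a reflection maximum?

87.0 nm

At the upper boundary (n = 1.0 to n = 1.48) the reflected ray undergoes a half-wave phase shift.
At the lower boundary (n = 1.48 to n = 1.33) the reflected ray undergoes no phase shift.
The two reflections differ by half a wavelength.
So the condition for constructive reflection is 2 n t = (m + ½) λ.
Minimum at m = 0: t = λ / (4 n) = 515 / (4 × 1.48) = 87.0 nm.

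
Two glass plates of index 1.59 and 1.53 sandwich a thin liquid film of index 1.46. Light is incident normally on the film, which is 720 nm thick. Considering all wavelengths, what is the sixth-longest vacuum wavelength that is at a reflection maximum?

382 nm

At the upper boundary (n = 1.59 to n = 1.46) the reflected ray undergoes no phase shift.
At the lower boundary (n = 1.46 to n = 1.53) the reflected ray undergoes a half-wave phase shift.
Net: one phase inversion between the two reflected rays.
With one net inversion, constructive interference in reflection requires 2 n t = (m + ½) λ.
λ = 2 n t / (m + ½). The sixth-longest wavelength is m = 5: λ = 2 × 1.46 × 720 / 5.50 = 382 nm.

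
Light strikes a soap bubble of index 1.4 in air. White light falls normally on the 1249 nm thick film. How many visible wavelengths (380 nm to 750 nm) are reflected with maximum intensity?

Top surface (1.0 → 1.4): reflection off a higher-index medium gives a half-wave phase shift.
Bottom surface (1.4 → 1.0): reflection off a lower-index medium gives no phase shift.
Exactly one π shift → a net half-wave offset.
For strong reflection here: 2 n t = (m + ½) λ.
λ = 2 n t / (m + ½) = 3497 / (m + ½) nm.
m=4: 777 nm (IR); m=5: 636 nm (visible); m=6: 538 nm (visible); m=7: 466 nm (visible); m=8: 411 nm (visible); m=9: 368 nm (UV).

4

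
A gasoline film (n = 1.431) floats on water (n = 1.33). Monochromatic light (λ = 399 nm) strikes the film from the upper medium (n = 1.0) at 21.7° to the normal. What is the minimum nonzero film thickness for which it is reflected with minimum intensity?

Ray reflecting at the top interface goes from n = 1.0 toward n = 1.431: a half-wave phase shift.
At the lower boundary (n = 1.431 to n = 1.33) the reflected ray undergoes no phase shift.
Exactly one π shift → a net half-wave offset.
For dark reflection here: 2 n t cos θ_r = m λ.
Snell's law: 1.0 sin 21.7° = 1.431 sin θ_r → sin θ_r = 0.258, cos θ_r = 0.966.
Minimum nonzero at m = 1: t = λ / (2 n cos θ_r) = 399 / (2 × 1.431 × 0.966) = 144 nm.

144 nm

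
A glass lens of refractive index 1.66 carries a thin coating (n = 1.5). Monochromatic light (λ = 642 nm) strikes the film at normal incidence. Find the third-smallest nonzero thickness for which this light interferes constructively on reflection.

At the upper boundary (n = 1.0 to n = 1.5) the reflected ray undergoes a half-wave phase shift.
Ray reflecting at the bottom interface goes from n = 1.5 toward n = 1.66: a half-wave phase shift.
Zero or two π shifts → no net half-wave offset.
With no net inversion, constructive interference in reflection requires 2 n t = m λ.
The third-smallest nonzero thickness corresponds to m = 3: t = m λ / (2 n) = 3.00 × 642 / (2 × 1.5) = 642 nm.

642 nm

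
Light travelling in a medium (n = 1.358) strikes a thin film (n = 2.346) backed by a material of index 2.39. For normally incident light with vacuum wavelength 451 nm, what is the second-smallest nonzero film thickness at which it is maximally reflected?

At the upper boundary (n = 1.358 to n = 2.346) the reflected ray undergoes a half-wave phase shift.
Ray reflecting at the bottom interface goes from n = 2.346 toward n = 2.39: a half-wave phase shift.
Net: no relative phase inversion (both shifts match).
So the condition for constructive reflection is 2 n t = m λ.
The second-smallest nonzero thickness corresponds to m = 2: t = m λ / (2 n) = 2.00 × 451 / (2 × 2.346) = 192 nm.

192 nm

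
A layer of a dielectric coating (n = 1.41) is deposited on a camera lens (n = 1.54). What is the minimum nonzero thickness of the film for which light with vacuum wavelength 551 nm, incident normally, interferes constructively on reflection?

Top surface (1.0 → 1.41): reflection off a higher-index medium gives a half-wave phase shift.
At the lower boundary (n = 1.41 to n = 1.54) the reflected ray undergoes a half-wave phase shift.
Net: no relative phase inversion (both shifts match).
With no net inversion, constructive interference in reflection requires 2 n t = m λ.
Minimum nonzero at m = 1: t = λ / (2 n) = 551 / (2 × 1.41) = 195 nm.

195 nm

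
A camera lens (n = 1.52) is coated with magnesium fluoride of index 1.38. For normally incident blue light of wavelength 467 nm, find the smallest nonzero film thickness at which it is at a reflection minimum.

At the upper boundary (n = 1.0 to n = 1.38) the reflected ray undergoes a half-wave phase shift.
Bottom surface (1.38 → 1.52): reflection off a higher-index medium gives a half-wave phase shift.
The two reflections carry the same phase change, so no net offset.
For weak reflection here: 2 n t = (m + ½) λ.
Minimum at m = 0: t = λ / (4 n) = 467 / (4 × 1.38) = 84.6 nm.

84.6 nm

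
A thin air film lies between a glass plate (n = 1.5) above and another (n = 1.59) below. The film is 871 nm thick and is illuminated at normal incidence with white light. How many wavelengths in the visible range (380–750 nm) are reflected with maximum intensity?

3

Top surface (1.5 → 1.0): reflection off a lower-index medium gives no phase shift.
Bottom surface (1.0 → 1.59): reflection off a higher-index medium gives a half-wave phase shift.
Net: one phase inversion between the two reflected rays.
With one net inversion, constructive interference in reflection requires 2 n t = (m + ½) λ.
λ = 2 n t / (m + ½) = 1742 / (m + ½) nm.
m=1: 1161 nm (IR); m=2: 697 nm (visible); m=3: 498 nm (visible); m=4: 387 nm (visible); m=5: 317 nm (UV).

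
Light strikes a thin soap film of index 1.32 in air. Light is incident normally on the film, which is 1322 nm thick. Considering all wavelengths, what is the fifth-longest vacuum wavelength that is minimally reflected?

698 nm

Top surface (1.0 → 1.32): reflection off a higher-index medium gives a half-wave phase shift.
Bottom surface (1.32 → 1.0): reflection off a lower-index medium gives no phase shift.
Net: one phase inversion between the two reflected rays.
With one net inversion, destructive interference in reflection requires 2 n t = m λ.
λ = 2 n t / m. The fifth-longest wavelength is m = 5: λ = 2 × 1.32 × 1322 / 5.00 = 698 nm.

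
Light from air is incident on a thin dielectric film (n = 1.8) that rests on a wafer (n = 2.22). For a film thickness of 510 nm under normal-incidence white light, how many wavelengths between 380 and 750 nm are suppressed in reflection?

3

At the upper boundary (n = 1.0 to n = 1.8) the reflected ray undergoes a half-wave phase shift.
Bottom surface (1.8 → 2.22): reflection off a higher-index medium gives a half-wave phase shift.
Net: no relative phase inversion (both shifts match).
With no net inversion, destructive interference in reflection requires 2 n t = (m + ½) λ.
λ = 2 n t / (m + ½) = 1836 / (m + ½) nm.
m=1: 1224 nm (IR); m=2: 734 nm (visible); m=3: 525 nm (visible); m=4: 408 nm (visible); m=5: 334 nm (UV).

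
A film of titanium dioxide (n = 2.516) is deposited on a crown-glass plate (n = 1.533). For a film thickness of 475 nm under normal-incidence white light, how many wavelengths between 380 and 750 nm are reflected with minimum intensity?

Ray reflecting at the top interface goes from n = 1.0 toward n = 2.516: a half-wave phase shift.
At the lower boundary (n = 2.516 to n = 1.533) the reflected ray undergoes no phase shift.
Exactly one π shift → a net half-wave offset.
With one net inversion, destructive interference in reflection requires 2 n t = m λ.
λ = 2 n t / m = 2390 / m nm.
m=3: 797 nm (IR); m=4: 598 nm (visible); m=5: 478 nm (visible); m=6: 398 nm (visible); m=7: 341 nm (UV).

3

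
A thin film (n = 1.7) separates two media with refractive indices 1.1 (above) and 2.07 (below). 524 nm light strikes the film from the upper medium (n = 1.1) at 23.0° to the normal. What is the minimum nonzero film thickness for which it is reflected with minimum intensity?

79.6 nm

At the upper boundary (n = 1.1 to n = 1.7) the reflected ray undergoes a half-wave phase shift.
Bottom surface (1.7 → 2.07): reflection off a higher-index medium gives a half-wave phase shift.
Net: no relative phase inversion (both shifts match).
So the condition for destructive reflection is 2 n t cos θ_r = (m + ½) λ.
Snell's law: 1.1 sin 23.0° = 1.7 sin θ_r → sin θ_r = 0.253, cos θ_r = 0.968.
Minimum at m = 0: t = λ / (4 n cos θ_r) = 524 / (4 × 1.7 × 0.968) = 79.6 nm.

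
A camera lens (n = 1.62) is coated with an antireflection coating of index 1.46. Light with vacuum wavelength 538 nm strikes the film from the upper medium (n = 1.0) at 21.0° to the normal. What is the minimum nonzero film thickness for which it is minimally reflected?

95.0 nm

At the upper boundary (n = 1.0 to n = 1.46) the reflected ray undergoes a half-wave phase shift.
Bottom surface (1.46 → 1.62): reflection off a higher-index medium gives a half-wave phase shift.
Net: no relative phase inversion (both shifts match).
So the condition for destructive reflection is 2 n t cos θ_r = (m + ½) λ.
Snell's law: 1.0 sin 21.0° = 1.46 sin θ_r → sin θ_r = 0.245, cos θ_r = 0.969.
Minimum at m = 0: t = λ / (4 n cos θ_r) = 538 / (4 × 1.46 × 0.969) = 95.0 nm.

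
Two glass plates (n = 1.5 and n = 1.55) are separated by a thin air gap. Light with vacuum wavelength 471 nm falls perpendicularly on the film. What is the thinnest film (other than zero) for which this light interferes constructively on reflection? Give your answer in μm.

Ray reflecting at the top interface goes from n = 1.5 toward n = 1.0: no phase shift.
At the lower boundary (n = 1.0 to n = 1.55) the reflected ray undergoes a half-wave phase shift.
Net: one phase inversion between the two reflected rays.
With one net inversion, constructive interference in reflection requires 2 n t = (m + ½) λ.
Minimum at m = 0: t = λ / (4 n) = 471 / (4 × 1.0) = 118 nm.

0.118 μm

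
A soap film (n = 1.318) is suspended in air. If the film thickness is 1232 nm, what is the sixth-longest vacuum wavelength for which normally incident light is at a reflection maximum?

Top surface (1.0 → 1.318): reflection off a higher-index medium gives a half-wave phase shift.
Ray reflecting at the bottom interface goes from n = 1.318 toward n = 1.0: no phase shift.
The two reflections differ by half a wavelength.
With one net inversion, constructive interference in reflection requires 2 n t = (m + ½) λ.
λ = 2 n t / (m + ½). The sixth-longest wavelength is m = 5: λ = 2 × 1.318 × 1232 / 5.50 = 590 nm.

590 nm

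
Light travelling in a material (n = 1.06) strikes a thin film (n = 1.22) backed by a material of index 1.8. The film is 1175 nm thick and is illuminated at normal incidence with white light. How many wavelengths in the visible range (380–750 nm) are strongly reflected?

At the upper boundary (n = 1.06 to n = 1.22) the reflected ray undergoes a half-wave phase shift.
At the lower boundary (n = 1.22 to n = 1.8) the reflected ray undergoes a half-wave phase shift.
Zero or two π shifts → no net half-wave offset.
For maximum reflection here: 2 n t = m λ.
λ = 2 n t / m = 2867 / m nm.
m=3: 956 nm (IR); m=4: 717 nm (visible); m=5: 573 nm (visible); m=6: 478 nm (visible); m=7: 410 nm (visible); m=8: 358 nm (UV).

4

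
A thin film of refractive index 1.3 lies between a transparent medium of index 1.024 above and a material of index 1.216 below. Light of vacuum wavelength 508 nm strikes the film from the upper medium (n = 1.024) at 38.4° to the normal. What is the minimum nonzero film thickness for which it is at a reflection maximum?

112 nm

Top surface (1.024 → 1.3): reflection off a higher-index medium gives a half-wave phase shift.
Bottom surface (1.3 → 1.216): reflection off a lower-index medium gives no phase shift.
The two reflections differ by half a wavelength.
With one net inversion, constructive interference in reflection requires 2 n t cos θ_r = (m + ½) λ.
Snell's law: 1.024 sin 38.4° = 1.3 sin θ_r → sin θ_r = 0.489, cos θ_r = 0.872.
Minimum at m = 0: t = λ / (4 n cos θ_r) = 508 / (4 × 1.3 × 0.872) = 112 nm.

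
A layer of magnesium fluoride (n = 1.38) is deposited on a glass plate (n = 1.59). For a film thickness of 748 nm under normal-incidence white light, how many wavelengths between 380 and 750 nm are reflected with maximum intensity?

Ray reflecting at the top interface goes from n = 1.0 toward n = 1.38: a half-wave phase shift.
Bottom surface (1.38 → 1.59): reflection off a higher-index medium gives a half-wave phase shift.
Zero or two π shifts → no net half-wave offset.
For bright reflection here: 2 n t = m λ.
λ = 2 n t / m = 2064 / m nm.
m=2: 1032 nm (IR); m=3: 688 nm (visible); m=4: 516 nm (visible); m=5: 413 nm (visible); m=6: 344 nm (UV).

3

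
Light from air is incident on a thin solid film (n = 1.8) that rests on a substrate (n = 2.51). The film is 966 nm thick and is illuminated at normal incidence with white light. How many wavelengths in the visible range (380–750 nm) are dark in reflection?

At the upper boundary (n = 1.0 to n = 1.8) the reflected ray undergoes a half-wave phase shift.
At the lower boundary (n = 1.8 to n = 2.51) the reflected ray undergoes a half-wave phase shift.
Net: no relative phase inversion (both shifts match).
So the condition for destructive reflection is 2 n t = (m + ½) λ.
λ = 2 n t / (m + ½) = 3478 / (m + ½) nm.
m=4: 773 nm (IR); m=5: 632 nm (visible); m=6: 535 nm (visible); m=7: 464 nm (visible); m=8: 409 nm (visible); m=9: 366 nm (UV).

4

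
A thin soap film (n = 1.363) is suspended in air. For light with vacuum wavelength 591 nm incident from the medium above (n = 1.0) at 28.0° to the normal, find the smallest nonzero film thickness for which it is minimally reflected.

At the upper boundary (n = 1.0 to n = 1.363) the reflected ray undergoes a half-wave phase shift.
Ray reflecting at the bottom interface goes from n = 1.363 toward n = 1.0: no phase shift.
Net: one phase inversion between the two reflected rays.
So the condition for destructive reflection is 2 n t cos θ_r = m λ.
Snell's law: 1.0 sin 28.0° = 1.363 sin θ_r → sin θ_r = 0.344, cos θ_r = 0.939.
Minimum nonzero at m = 1: t = λ / (2 n cos θ_r) = 591 / (2 × 1.363 × 0.939) = 231 nm.

231 nm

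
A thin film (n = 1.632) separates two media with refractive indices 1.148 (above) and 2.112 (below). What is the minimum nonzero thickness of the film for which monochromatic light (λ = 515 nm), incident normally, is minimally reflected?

Ray reflecting at the top interface goes from n = 1.148 toward n = 1.632: a half-wave phase shift.
At the lower boundary (n = 1.632 to n = 2.112) the reflected ray undergoes a half-wave phase shift.
Net: no relative phase inversion (both shifts match).
So the condition for destructive reflection is 2 n t = (m + ½) λ.
Minimum at m = 0: t = λ / (4 n) = 515 / (4 × 1.632) = 78.9 nm.

78.9 nm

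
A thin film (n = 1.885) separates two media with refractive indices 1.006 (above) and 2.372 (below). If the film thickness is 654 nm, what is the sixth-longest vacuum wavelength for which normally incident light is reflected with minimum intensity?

448 nm

Top surface (1.006 → 1.885): reflection off a higher-index medium gives a half-wave phase shift.
Bottom surface (1.885 → 2.372): reflection off a higher-index medium gives a half-wave phase shift.
The two reflections carry the same phase change, so no net offset.
For weak reflection here: 2 n t = (m + ½) λ.
λ = 2 n t / (m + ½). The sixth-longest wavelength is m = 5: λ = 2 × 1.885 × 654 / 5.50 = 448 nm.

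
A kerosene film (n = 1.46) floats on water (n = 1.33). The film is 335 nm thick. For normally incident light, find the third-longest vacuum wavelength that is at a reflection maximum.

391 nm

Top surface (1.0 → 1.46): reflection off a higher-index medium gives a half-wave phase shift.
Ray reflecting at the bottom interface goes from n = 1.46 toward n = 1.33: no phase shift.
The two reflections differ by half a wavelength.
For strong reflection here: 2 n t = (m + ½) λ.
λ = 2 n t / (m + ½). The third-longest wavelength is m = 2: λ = 2 × 1.46 × 335 / 2.50 = 391 nm.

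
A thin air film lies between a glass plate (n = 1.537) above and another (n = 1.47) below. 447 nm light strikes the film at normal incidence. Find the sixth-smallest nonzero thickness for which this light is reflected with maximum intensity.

1229 nm

At the upper boundary (n = 1.537 to n = 1.0) the reflected ray undergoes no phase shift.
At the lower boundary (n = 1.0 to n = 1.47) the reflected ray undergoes a half-wave phase shift.
Net: one phase inversion between the two reflected rays.
With one net inversion, constructive interference in reflection requires 2 n t = (m + ½) λ.
The sixth-smallest nonzero thickness corresponds to m = 5: t = (m + ½) λ / (2 n) = 5.50 × 447 / (2 × 1.0) = 1229 nm.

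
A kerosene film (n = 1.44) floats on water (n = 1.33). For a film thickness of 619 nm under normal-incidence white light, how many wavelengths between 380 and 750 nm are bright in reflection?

At the upper boundary (n = 1.0 to n = 1.44) the reflected ray undergoes a half-wave phase shift.
Bottom surface (1.44 → 1.33): reflection off a lower-index medium gives no phase shift.
Exactly one π shift → a net half-wave offset.
So the condition for constructive reflection is 2 n t = (m + ½) λ.
λ = 2 n t / (m + ½) = 1783 / (m + ½) nm.
m=1: 1188 nm (IR); m=2: 713 nm (visible); m=3: 509 nm (visible); m=4: 396 nm (visible); m=5: 324 nm (UV).

3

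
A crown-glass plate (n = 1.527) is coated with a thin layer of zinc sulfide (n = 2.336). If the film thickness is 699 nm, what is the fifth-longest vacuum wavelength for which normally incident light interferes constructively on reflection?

726 nm

Top surface (1.0 → 2.336): reflection off a higher-index medium gives a half-wave phase shift.
At the lower boundary (n = 2.336 to n = 1.527) the reflected ray undergoes no phase shift.
The two reflections differ by half a wavelength.
For strong reflection here: 2 n t = (m + ½) λ.
λ = 2 n t / (m + ½). The fifth-longest wavelength is m = 4: λ = 2 × 2.336 × 699 / 4.50 = 726 nm.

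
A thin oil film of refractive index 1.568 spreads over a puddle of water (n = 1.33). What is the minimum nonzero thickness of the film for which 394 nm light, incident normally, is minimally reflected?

126 nm

At the upper boundary (n = 1.0 to n = 1.568) the reflected ray undergoes a half-wave phase shift.
Bottom surface (1.568 → 1.33): reflection off a lower-index medium gives no phase shift.
Exactly one π shift → a net half-wave offset.
For dark reflection here: 2 n t = m λ.
Minimum nonzero at m = 1: t = λ / (2 n) = 394 / (2 × 1.568) = 126 nm.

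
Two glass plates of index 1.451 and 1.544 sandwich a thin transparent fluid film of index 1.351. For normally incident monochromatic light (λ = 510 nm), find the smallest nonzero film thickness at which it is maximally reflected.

94.4 nm

At the upper boundary (n = 1.451 to n = 1.351) the reflected ray undergoes no phase shift.
Ray reflecting at the bottom interface goes from n = 1.351 toward n = 1.544: a half-wave phase shift.
Net: one phase inversion between the two reflected rays.
So the condition for constructive reflection is 2 n t = (m + ½) λ.
Minimum at m = 0: t = λ / (4 n) = 510 / (4 × 1.351) = 94.4 nm.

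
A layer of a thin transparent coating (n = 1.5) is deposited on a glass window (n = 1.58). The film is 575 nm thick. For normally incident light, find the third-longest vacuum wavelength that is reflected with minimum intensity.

690 nm

Top surface (1.0 → 1.5): reflection off a higher-index medium gives a half-wave phase shift.
Bottom surface (1.5 → 1.58): reflection off a higher-index medium gives a half-wave phase shift.
Zero or two π shifts → no net half-wave offset.
So the condition for destructive reflection is 2 n t = (m + ½) λ.
λ = 2 n t / (m + ½). The third-longest wavelength is m = 2: λ = 2 × 1.5 × 575 / 2.50 = 690 nm.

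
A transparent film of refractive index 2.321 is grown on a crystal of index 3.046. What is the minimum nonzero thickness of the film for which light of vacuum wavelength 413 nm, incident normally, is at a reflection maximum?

89.0 nm

Top surface (1.0 → 2.321): reflection off a higher-index medium gives a half-wave phase shift.
Bottom surface (2.321 → 3.046): reflection off a higher-index medium gives a half-wave phase shift.
The two reflections carry the same phase change, so no net offset.
So the condition for constructive reflection is 2 n t = m λ.
Minimum nonzero at m = 1: t = λ / (2 n) = 413 / (2 × 2.321) = 89.0 nm.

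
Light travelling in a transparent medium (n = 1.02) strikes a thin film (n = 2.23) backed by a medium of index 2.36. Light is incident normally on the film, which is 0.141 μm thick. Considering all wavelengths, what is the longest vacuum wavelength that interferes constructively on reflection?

Top surface (1.02 → 2.23): reflection off a higher-index medium gives a half-wave phase shift.
Bottom surface (2.23 → 2.36): reflection off a higher-index medium gives a half-wave phase shift.
Zero or two π shifts → no net half-wave offset.
For strong reflection here: 2 n t = m λ.
λ = 2 n t / m. The longest wavelength is m = 1: λ = 2 × 2.23 × 141 / 1.00 = 629 nm.

629 nm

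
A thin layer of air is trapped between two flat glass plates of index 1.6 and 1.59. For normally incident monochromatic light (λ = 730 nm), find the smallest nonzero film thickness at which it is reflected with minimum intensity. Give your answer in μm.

0.365 μm

Top surface (1.6 → 1.0): reflection off a lower-index medium gives no phase shift.
At the lower boundary (n = 1.0 to n = 1.59) the reflected ray undergoes a half-wave phase shift.
Net: one phase inversion between the two reflected rays.
With one net inversion, destructive interference in reflection requires 2 n t = m λ.
Minimum nonzero at m = 1: t = λ / (2 n) = 730 / (2 × 1.0) = 365 nm.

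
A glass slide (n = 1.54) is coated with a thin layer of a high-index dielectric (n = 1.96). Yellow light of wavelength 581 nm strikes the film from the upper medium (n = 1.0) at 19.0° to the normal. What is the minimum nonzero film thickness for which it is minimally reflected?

Ray reflecting at the top interface goes from n = 1.0 toward n = 1.96: a half-wave phase shift.
Ray reflecting at the bottom interface goes from n = 1.96 toward n = 1.54: no phase shift.
Exactly one π shift → a net half-wave offset.
For minimum reflection here: 2 n t cos θ_r = m λ.
Snell's law: 1.0 sin 19.0° = 1.96 sin θ_r → sin θ_r = 0.166, cos θ_r = 0.986.
Minimum nonzero at m = 1: t = λ / (2 n cos θ_r) = 581 / (2 × 1.96 × 0.986) = 150 nm.

150 nm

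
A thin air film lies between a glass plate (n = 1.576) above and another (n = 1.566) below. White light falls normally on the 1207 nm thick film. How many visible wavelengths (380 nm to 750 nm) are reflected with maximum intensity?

3

At the upper boundary (n = 1.576 to n = 1.0) the reflected ray undergoes no phase shift.
Ray reflecting at the bottom interface goes from n = 1.0 toward n = 1.566: a half-wave phase shift.
Exactly one π shift → a net half-wave offset.
With one net inversion, constructive interference in reflection requires 2 n t = (m + ½) λ.
λ = 2 n t / (m + ½) = 2414 / (m + ½) nm.
m=2: 966 nm (IR); m=3: 690 nm (visible); m=4: 536 nm (visible); m=5: 439 nm (visible); m=6: 371 nm (UV).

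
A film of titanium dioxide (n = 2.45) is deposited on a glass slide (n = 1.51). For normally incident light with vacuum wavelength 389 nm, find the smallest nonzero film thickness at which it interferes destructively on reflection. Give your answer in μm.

0.0794 μm

Ray reflecting at the top interface goes from n = 1.0 toward n = 2.45: a half-wave phase shift.
Bottom surface (2.45 → 1.51): reflection off a lower-index medium gives no phase shift.
The two reflections differ by half a wavelength.
With one net inversion, destructive interference in reflection requires 2 n t = m λ.
Minimum nonzero at m = 1: t = λ / (2 n) = 389 / (2 × 2.45) = 79.4 nm.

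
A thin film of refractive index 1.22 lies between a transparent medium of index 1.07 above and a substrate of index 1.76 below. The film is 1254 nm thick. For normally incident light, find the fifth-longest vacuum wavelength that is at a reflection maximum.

612 nm

Top surface (1.07 → 1.22): reflection off a higher-index medium gives a half-wave phase shift.
Bottom surface (1.22 → 1.76): reflection off a higher-index medium gives a half-wave phase shift.
Zero or two π shifts → no net half-wave offset.
So the condition for constructive reflection is 2 n t = m λ.
λ = 2 n t / m. The fifth-longest wavelength is m = 5: λ = 2 × 1.22 × 1254 / 5.00 = 612 nm.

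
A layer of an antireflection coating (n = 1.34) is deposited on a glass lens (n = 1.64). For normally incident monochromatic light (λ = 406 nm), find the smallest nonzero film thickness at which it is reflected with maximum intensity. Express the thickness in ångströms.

Ray reflecting at the top interface goes from n = 1.0 toward n = 1.34: a half-wave phase shift.
At the lower boundary (n = 1.34 to n = 1.64) the reflected ray undergoes a half-wave phase shift.
The two reflections carry the same phase change, so no net offset.
With no net inversion, constructive interference in reflection requires 2 n t = m λ.
Minimum nonzero at m = 1: t = λ / (2 n) = 406 / (2 × 1.34) = 151 nm.

1515 Å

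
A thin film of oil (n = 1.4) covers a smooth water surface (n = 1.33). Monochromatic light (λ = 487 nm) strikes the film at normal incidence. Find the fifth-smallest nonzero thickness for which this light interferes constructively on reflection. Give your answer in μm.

0.783 μm

Top surface (1.0 → 1.4): reflection off a higher-index medium gives a half-wave phase shift.
Ray reflecting at the bottom interface goes from n = 1.4 toward n = 1.33: no phase shift.
Net: one phase inversion between the two reflected rays.
For bright reflection here: 2 n t = (m + ½) λ.
The fifth-smallest nonzero thickness corresponds to m = 4: t = (m + ½) λ / (2 n) = 4.50 × 487 / (2 × 1.4) = 783 nm.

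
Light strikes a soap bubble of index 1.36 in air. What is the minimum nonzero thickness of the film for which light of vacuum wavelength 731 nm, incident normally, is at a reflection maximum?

Top surface (1.0 → 1.36): reflection off a higher-index medium gives a half-wave phase shift.
Bottom surface (1.36 → 1.0): reflection off a lower-index medium gives no phase shift.
Exactly one π shift → a net half-wave offset.
So the condition for constructive reflection is 2 n t = (m + ½) λ.
Minimum at m = 0: t = λ / (4 n) = 731 / (4 × 1.36) = 134 nm.

134 nm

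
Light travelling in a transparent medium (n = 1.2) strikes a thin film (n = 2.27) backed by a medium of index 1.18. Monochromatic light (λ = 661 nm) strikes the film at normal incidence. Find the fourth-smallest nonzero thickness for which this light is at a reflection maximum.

Top surface (1.2 → 2.27): reflection off a higher-index medium gives a half-wave phase shift.
Ray reflecting at the bottom interface goes from n = 2.27 toward n = 1.18: no phase shift.
The two reflections differ by half a wavelength.
With one net inversion, constructive interference in reflection requires 2 n t = (m + ½) λ.
The fourth-smallest nonzero thickness corresponds to m = 3: t = (m + ½) λ / (2 n) = 3.50 × 661 / (2 × 2.27) = 510 nm.

510 nm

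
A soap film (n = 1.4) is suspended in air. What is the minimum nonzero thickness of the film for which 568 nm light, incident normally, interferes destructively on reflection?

203 nm

Top surface (1.0 → 1.4): reflection off a higher-index medium gives a half-wave phase shift.
At the lower boundary (n = 1.4 to n = 1.0) the reflected ray undergoes no phase shift.
Exactly one π shift → a net half-wave offset.
So the condition for destructive reflection is 2 n t = m λ.
Minimum nonzero at m = 1: t = λ / (2 n) = 568 / (2 × 1.4) = 203 nm.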